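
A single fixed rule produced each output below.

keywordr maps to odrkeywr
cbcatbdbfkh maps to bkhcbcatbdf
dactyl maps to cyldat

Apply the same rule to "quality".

ltyquai

Rule — move the last 3 characters to the front (rotate right by 3), then swap the first and last characters.
"quality" → "ityqual" → "ltyquai".
(Check on "cbcatbdbfkh": → "fkhcbcatbdb" → "bkhcbcatbdf" ✓)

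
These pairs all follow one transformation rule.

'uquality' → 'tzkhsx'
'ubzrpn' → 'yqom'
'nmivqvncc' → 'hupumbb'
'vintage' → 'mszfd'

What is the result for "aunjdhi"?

In each case the input is transformed by: shift every letter 1 place backward in the alphabet (wrapping around), then delete the first 2 characters.
Applying both steps to "aunjdhi": "ztmicgh", then "micgh".

micgh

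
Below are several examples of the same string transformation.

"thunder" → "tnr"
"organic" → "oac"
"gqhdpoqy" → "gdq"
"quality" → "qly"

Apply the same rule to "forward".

The rule is to keep one character in every 3, starting at position 1 (positions 1st, 4th, 7th, ...).
"forward" → "fwd".

fwd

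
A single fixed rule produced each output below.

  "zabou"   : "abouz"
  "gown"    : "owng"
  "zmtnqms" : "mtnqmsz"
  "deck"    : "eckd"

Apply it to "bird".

irdb

The pattern: move the first character to the end.
Doing the same to "bird": "irdb".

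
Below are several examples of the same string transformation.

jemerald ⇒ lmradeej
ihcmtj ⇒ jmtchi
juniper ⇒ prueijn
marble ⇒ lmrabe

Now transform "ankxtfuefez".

uxzaeeffknt

What's happening: sort the characters into alphabetical order, then move the last 3 characters to the front (rotate right by 3).
Applying both steps to "ankxtfuefez": "aeeffkntuxz", then "uxzaeeffknt".
(Check on "ihcmtj": → "chijmt" → "jmtchi" ✓)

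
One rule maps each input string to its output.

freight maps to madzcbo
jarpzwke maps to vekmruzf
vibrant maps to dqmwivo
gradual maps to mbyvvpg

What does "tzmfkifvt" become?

uoahdfqao

What's happening: swap each adjacent pair of characters (1↔2, 3↔4, ...), then shift every letter 5 places backward in the alphabet (wrapping around).
For "tzmfkifvt" the result is "uoahdfqao".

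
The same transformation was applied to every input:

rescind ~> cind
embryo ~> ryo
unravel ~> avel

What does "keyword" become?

Looking at the pairs, the operation is to delete the first 3 characters.
Doing the same to "keyword": "word".

word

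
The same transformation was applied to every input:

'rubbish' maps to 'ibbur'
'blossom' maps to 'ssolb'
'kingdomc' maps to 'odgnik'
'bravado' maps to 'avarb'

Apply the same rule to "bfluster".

tsulfb

In each case the input is transformed by: delete the last 2 characters, then reverse the string.
Doing the same to "bfluster": "tsulfb".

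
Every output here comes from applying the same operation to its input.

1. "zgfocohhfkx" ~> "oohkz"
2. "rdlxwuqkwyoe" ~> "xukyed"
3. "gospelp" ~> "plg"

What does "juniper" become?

Looking at the pairs, the operation is to move the first 2 characters to the end (rotate left by 2), then keep every other character starting from the second (positions 2nd, 4th, 6th, ...).
"juniper" → "iej".

iej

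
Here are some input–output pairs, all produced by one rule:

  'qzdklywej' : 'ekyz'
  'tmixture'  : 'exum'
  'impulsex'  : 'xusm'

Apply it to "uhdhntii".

ihth

The rule is to keep every other character starting from the second (positions 2nd, 4th, 6th, ...), then swap the first and last characters.
Working it through for "uhdhntii": intermediate "hhti", final "ihth".
(Check on "tmixture": → "mxue" → "exum" ✓)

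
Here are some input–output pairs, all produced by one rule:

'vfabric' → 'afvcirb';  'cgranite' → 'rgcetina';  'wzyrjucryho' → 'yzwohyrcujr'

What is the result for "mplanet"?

In each case the input is transformed by: reverse the string, then move the last 3 characters to the front (rotate right by 3).
Doing the same to "mplanet": "lpmtena".

lpmtena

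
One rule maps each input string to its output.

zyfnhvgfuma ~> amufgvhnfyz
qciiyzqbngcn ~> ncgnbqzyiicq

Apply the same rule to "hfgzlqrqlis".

silqrqlzgfh

In each case the input is transformed by: reverse the string.
So "hfgzlqrqlis" becomes "silqrqlzgfh".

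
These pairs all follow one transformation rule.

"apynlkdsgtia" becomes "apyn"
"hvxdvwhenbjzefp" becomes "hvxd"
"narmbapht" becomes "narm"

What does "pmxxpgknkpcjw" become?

pmxx

Looking at the pairs, the operation is to keep only the first 4 characters.
On "pmxxpgknkpcjw" that produces "pmxx".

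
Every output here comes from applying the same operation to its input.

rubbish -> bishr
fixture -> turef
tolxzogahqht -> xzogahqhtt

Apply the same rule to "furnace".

nacef

In each case the input is transformed by: move the first character to the end, then delete the first 2 characters.
On "furnace": the first step gives "urnacef", and the second then gives "nacef".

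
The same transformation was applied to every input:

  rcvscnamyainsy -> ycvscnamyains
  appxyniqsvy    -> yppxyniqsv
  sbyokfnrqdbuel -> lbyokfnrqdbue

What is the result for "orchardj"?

jrchard

The rule is to delete the first character, then move the last character to the front.
For "orchardj" the result is "jrchard".
(Check on "appxyniqsvy": → "ppxyniqsvy" → "yppxyniqsv" ✓)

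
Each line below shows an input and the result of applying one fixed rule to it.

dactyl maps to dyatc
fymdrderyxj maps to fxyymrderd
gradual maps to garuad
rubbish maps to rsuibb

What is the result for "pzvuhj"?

Rule — delete the last character, then take characters alternately from the front and the back (1st, last, 2nd, 2nd-last, ...).
For "pzvuhj", step one produces "pzvuh"; step two turns that into "phzuv".

phzuv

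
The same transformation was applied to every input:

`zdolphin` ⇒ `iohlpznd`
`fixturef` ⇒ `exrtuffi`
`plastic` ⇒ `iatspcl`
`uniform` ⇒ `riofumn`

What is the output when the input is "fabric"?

In each case the input is transformed by: take characters alternately from the front and the back (1st, last, 2nd, 2nd-last, ...), then move the first 3 characters to the end (rotate left by 3).
For "fabric", step one produces "fcaibr"; step two turns that into "ibrfca".

ibrfca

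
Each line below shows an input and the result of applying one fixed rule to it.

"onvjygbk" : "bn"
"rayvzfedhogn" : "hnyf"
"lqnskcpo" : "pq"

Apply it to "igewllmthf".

Rule — swap the front and back halves of the string, then keep one character in every 3, starting at position 3 (positions 3rd, 6th, 9th, ...).
For "igewllmthf" the result is "tiw".

tiw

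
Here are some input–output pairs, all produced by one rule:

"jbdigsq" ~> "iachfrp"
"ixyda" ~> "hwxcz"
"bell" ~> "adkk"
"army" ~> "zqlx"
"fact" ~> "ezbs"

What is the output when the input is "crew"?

bqdv

The transformation: shift every letter 1 place backward in the alphabet (wrapping around).
So "crew" becomes "bqdv".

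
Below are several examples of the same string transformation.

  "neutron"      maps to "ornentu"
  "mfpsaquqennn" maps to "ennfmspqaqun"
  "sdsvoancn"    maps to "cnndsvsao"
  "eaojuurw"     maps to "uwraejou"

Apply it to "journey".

The rule is to swap each adjacent pair of characters (1↔2, 3↔4, ...), then move the last 3 characters to the front (rotate right by 3).
Working it through for "journey": intermediate "ojrueny", final "enyojru".

enyojru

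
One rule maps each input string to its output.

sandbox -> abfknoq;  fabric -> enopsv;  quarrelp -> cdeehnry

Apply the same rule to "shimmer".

Looking at the pairs, the operation is to shift every letter 13 places forward in the alphabet (wrapping around) — i.e. ROT13, then sort the characters into alphabetical order.
Applying both steps to "shimmer": "fuvzzre", then "efruvzz".

efruvzz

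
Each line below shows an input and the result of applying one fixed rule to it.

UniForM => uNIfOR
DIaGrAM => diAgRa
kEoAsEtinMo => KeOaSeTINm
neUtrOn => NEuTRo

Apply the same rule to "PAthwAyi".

Each output is the input with this applied: delete the last character, then flip the case of every letter.
Working it through for "PAthwAyi": intermediate "PAthwAy", final "paTHWaY".

paTHWaY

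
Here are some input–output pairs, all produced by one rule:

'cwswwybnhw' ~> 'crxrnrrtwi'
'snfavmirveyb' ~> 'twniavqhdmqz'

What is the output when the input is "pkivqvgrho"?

In each case the input is transformed by: move the last 2 characters to the front (rotate right by 2), then shift every letter 5 places backward in the alphabet (wrapping around).
"pkivqvgrho" → "hopkivqvgr" → "cjkfdqlqbm".

cjkfdqlqbm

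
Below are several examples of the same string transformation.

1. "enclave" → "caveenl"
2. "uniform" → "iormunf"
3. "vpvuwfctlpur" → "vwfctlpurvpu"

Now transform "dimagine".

In each case the input is transformed by: move the first 3 characters to the end (rotate left by 3), then swap the first and last characters.
For "dimagine", step one produces "aginedim"; step two turns that into "mginedia".
(Check on "vpvuwfctlpur": → "uwfctlpurvpv" → "vwfctlpurvpu" ✓)

mginedia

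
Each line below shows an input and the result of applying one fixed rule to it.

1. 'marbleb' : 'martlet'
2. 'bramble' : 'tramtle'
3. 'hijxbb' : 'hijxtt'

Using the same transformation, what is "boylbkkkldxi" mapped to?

toyltkkkldxi

The transformation: replace every "b" with "t".
For "boylbkkkldxi" the result is "toyltkkkldxi".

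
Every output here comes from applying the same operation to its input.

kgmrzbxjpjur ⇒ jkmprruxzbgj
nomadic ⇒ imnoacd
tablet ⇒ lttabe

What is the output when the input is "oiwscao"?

ooswaci

Each output is the input with this applied: sort the characters into alphabetical order, then move the first 3 characters to the end (rotate left by 3).
On "oiwscao": the first step gives "acioosw", and the second then gives "ooswaci".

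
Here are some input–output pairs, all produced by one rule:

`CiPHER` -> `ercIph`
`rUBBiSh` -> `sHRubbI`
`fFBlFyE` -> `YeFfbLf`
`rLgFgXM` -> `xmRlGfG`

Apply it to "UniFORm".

Looking at the pairs, the operation is to move the last 2 characters to the front (rotate right by 2), then flip the case of every letter.
Applying both steps to "UniFORm": "RmUniFO", then "rMuNIfo".
(Check on "rLgFgXM": → "XMrLgFg" → "xmRlGfG" ✓)

rMuNIfo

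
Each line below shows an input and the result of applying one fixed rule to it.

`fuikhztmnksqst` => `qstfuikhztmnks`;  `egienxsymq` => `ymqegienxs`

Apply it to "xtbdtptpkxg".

What's happening: move the last 3 characters to the front (rotate right by 3).
Applying that to "xtbdtptpkxg" gives "kxgxtbdtptp".

kxgxtbdtptp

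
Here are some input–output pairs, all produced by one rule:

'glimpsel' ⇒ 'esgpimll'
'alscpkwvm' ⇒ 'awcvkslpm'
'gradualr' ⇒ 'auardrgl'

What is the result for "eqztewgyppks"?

ezeygwktpspq

Looking at the pairs, the operation is to sort the characters into alphabetical order, then take characters alternately from the front and the back (1st, last, 2nd, 2nd-last, ...).
On "eqztewgyppks": the first step gives "eegkppqstwyz", and the second then gives "ezeygwktpspq".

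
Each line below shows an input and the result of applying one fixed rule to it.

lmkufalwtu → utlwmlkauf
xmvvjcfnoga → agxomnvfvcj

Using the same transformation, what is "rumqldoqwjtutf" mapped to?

The pattern: move the last character to the front, then take characters alternately from the front and the back (1st, last, 2nd, 2nd-last, ...).
On "rumqldoqwjtutf" that produces "ftruutmjqwlqdo".

ftruutmjqwlqdo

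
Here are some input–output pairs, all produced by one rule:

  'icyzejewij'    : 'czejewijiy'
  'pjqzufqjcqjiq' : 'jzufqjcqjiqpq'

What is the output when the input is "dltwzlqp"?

lwzlqpdt

Rule — move the first 2 characters to the end (rotate left by 2), then swap the first and last characters.
On "dltwzlqp": the first step gives "twzlqpdl", and the second then gives "lwzlqpdt".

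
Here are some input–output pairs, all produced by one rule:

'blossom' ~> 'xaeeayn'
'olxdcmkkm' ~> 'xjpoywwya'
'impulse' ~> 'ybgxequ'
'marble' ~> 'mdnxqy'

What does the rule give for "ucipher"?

oubtqdg

The pattern: shift every letter 12 places forward in the alphabet (wrapping around), then move the first character to the end.
Applying that to "ucipher" gives "oubtqdg".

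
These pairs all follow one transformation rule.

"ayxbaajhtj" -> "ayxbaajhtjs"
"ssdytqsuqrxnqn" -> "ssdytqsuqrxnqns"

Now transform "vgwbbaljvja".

The rule is to append "s".
On "vgwbbaljvja" that produces "vgwbbaljvjas".

vgwbbaljvjas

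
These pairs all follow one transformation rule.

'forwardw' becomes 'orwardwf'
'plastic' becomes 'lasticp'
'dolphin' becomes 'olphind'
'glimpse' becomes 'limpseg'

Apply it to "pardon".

The pattern: move the first character to the end.
"pardon" → "ardonp".

ardonp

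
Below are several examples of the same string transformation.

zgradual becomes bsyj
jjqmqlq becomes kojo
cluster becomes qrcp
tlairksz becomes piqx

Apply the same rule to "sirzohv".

xmft

The pattern: shift every letter 2 places backward in the alphabet (wrapping around), then keep only the last 4 characters.
"sirzohv" → "qgpxmft" → "xmft".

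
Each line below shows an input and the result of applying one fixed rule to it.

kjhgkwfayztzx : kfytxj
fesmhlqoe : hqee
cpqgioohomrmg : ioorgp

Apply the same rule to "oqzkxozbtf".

xztoz

The rule is to move the first 3 characters to the end (rotate left by 3), then keep every other character starting from the second (positions 2nd, 4th, 6th, ...).
Working it through for "oqzkxozbtf": intermediate "kxozbtfoqz", final "xztoz".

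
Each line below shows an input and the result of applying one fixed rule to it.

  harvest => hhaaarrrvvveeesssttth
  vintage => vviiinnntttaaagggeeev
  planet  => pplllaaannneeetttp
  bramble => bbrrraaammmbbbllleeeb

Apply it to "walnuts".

wwaaalllnnnuuutttsssw

The rule is to repeat every character 3 times, then move the first character to the end.
For "walnuts", step one produces "wwwaaalllnnnuuutttsss"; step two turns that into "wwaaalllnnnuuutttsssw".
(Check on "bramble": → "bbbrrraaammmbbbllleee" → "bbrrraaammmbbbllleeeb" ✓)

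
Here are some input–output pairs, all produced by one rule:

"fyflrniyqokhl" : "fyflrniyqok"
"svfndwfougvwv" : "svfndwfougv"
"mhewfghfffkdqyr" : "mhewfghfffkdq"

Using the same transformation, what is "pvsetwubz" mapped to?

pvsetwu

The pattern: delete the last 2 characters.
On "pvsetwubz" that produces "pvsetwu".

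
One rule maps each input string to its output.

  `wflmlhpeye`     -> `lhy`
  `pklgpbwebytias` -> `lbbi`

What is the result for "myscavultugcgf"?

svtc

The rule is to keep one character in every 3, starting at position 3 (positions 3rd, 6th, 9th, ...).
Applying that to "myscavultugcgf" gives "svtc".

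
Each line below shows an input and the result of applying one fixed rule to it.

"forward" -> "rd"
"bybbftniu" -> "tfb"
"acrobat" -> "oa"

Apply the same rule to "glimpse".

The transformation: sort the characters into reverse alphabetical order, then keep one character in every 3, starting at position 3 (positions 3rd, 6th, 9th, ...).
Starting from "glimpse": after the first operation, "spmlige"; after the second, "mg".

mg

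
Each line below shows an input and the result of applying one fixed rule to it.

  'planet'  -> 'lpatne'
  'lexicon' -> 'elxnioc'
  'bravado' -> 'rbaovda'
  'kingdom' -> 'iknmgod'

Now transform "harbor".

ahrrbo

The rule is to move the first character to the end, then take characters alternately from the front and the back (1st, last, 2nd, 2nd-last, ...).
"harbor" → "arborh" → "ahrrbo".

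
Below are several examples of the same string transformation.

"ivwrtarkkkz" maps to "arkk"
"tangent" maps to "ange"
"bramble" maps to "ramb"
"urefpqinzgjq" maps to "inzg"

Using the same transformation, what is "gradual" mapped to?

radu

The rule is to move the last 2 characters to the front (rotate right by 2), then keep only the last 4 characters.
Starting from "gradual": after the first operation, "algradu"; after the second, "radu".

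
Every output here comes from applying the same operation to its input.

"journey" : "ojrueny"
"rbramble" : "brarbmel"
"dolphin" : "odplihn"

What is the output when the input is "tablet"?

Looking at the pairs, the operation is to swap each adjacent pair of characters (1↔2, 3↔4, ...).
Doing the same to "tablet": "atlbte".

atlbte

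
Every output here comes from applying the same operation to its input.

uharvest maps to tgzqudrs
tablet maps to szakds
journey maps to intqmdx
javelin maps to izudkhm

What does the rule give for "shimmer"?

In each case the input is transformed by: shift every letter 1 place backward in the alphabet (wrapping around).
"shimmer" → "rghlldq".

rghlldq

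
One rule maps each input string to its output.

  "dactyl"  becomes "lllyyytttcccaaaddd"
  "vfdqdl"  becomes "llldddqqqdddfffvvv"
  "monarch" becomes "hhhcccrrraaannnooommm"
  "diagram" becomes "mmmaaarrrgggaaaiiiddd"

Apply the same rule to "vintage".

eeegggaaatttnnniiivvv

The pattern: repeat every character 3 times, then reverse the string.
Working it through for "vintage": intermediate "vvviiinnntttaaagggeee", final "eeegggaaatttnnniiivvv".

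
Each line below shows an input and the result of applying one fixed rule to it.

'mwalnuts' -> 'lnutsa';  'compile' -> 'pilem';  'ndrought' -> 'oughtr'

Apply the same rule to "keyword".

Each output is the input with this applied: delete the first 2 characters, then move the first character to the end.
Starting from "keyword": after the first operation, "yword"; after the second, "wordy".

wordy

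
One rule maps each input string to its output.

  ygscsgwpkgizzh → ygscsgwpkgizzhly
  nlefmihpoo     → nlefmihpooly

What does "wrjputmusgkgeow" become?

wrjputmusgkgeowly

Looking at the pairs, the operation is to append "ly".
For "wrjputmusgkgeow" the result is "wrjputmusgkgeowly".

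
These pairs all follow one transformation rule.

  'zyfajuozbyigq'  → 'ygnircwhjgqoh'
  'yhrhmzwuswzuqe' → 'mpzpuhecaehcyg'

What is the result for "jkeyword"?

lsmgewzr

Rule — shift every letter 8 places forward in the alphabet (wrapping around), then swap the first and last characters.
"jkeyword" → "rsmgewzl" → "lsmgewzr".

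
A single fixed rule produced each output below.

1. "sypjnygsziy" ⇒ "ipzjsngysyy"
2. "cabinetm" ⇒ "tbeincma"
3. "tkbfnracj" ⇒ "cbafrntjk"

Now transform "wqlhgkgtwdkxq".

xlkhdgwktgwqq

The rule is to take characters alternately from the front and the back (1st, last, 2nd, 2nd-last, ...), then move the first 3 characters to the end (rotate left by 3).
Working it through for "wqlhgkgtwdkxq": intermediate "wqqxlkhdgwktg", final "xlkhdgwktgwqq".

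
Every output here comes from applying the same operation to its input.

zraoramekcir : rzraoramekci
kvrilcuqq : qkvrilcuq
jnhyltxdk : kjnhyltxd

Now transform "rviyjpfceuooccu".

urviyjpfceuoocc

Rule — move the last character to the front.
On "rviyjpfceuooccu" that produces "urviyjpfceuoocc".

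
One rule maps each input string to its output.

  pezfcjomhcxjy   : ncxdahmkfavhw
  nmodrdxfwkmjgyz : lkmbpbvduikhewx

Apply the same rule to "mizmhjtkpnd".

Rule — shift every letter 2 places backward in the alphabet (wrapping around).
Doing the same to "mizmhjtkpnd": "kgxkfhrinlb".

kgxkfhrinlb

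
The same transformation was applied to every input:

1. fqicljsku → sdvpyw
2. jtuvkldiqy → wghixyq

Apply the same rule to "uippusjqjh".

Rule — shift every letter 13 places forward in the alphabet (wrapping around) — i.e. ROT13, then delete the last 3 characters.
Starting from "uippusjqjh": after the first operation, "hvcchfwdwu"; after the second, "hvcchfw".

hvcchfw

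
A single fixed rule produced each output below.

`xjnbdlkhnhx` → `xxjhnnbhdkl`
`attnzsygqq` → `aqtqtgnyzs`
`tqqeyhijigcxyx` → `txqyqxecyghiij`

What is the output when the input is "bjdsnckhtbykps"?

The pattern: take characters alternately from the front and the back (1st, last, 2nd, 2nd-last, ...).
On "bjdsnckhtbykps" that produces "bsjpdksynbctkh".

bsjpdksynbctkh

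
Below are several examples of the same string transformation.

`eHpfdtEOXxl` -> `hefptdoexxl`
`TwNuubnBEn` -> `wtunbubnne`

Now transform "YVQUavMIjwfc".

vyuqvaimwjcf

The transformation: swap each adjacent pair of characters (1↔2, 3↔4, ...), then convert every letter to lowercase.
Applying both steps to "YVQUavMIjwfc": "VYUQvaIMwjcf", then "vyuqvaimwjcf".
(Check on "TwNuubnBEn": → "wTuNbuBnnE" → "wtunbubnne" ✓)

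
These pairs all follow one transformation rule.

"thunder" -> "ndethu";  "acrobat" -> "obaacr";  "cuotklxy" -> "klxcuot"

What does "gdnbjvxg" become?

jvxgdnb

Each output is the input with this applied: delete the last character, then move the last 3 characters to the front (rotate right by 3).
So "gdnbjvxg" becomes "jvxgdnb".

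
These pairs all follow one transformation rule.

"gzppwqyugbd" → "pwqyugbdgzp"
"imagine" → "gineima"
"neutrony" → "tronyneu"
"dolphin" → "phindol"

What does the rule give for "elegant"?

gantele

In each case the input is transformed by: move the first 3 characters to the end (rotate left by 3).
On "elegant" that produces "gantele".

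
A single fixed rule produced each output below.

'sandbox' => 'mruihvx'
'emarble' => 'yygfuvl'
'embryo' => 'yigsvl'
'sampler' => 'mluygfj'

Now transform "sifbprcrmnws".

In each case the input is transformed by: shift every letter 6 places backward in the alphabet (wrapping around), then take characters alternately from the front and the back (1st, last, 2nd, 2nd-last, ...).
Doing the same to "sifbprcrmnws": "mmcqzhvgjllw".

mmcqzhvgjllw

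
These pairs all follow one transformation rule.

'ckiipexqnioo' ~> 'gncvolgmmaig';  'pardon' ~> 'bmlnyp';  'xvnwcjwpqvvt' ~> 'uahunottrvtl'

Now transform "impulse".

sjqcgkn

Looking at the pairs, the operation is to move the first 3 characters to the end (rotate left by 3), then shift every letter 2 places backward in the alphabet (wrapping around).
On "impulse": the first step gives "ulseimp", and the second then gives "sjqcgkn".
(Check on "xvnwcjwpqvvt": → "wcjwpqvvtxvn" → "uahunottrvtl" ✓)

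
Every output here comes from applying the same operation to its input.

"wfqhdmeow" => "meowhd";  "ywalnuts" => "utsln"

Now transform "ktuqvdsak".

In each case the input is transformed by: delete the first 3 characters, then move the first 2 characters to the end (rotate left by 2).
Doing the same to "ktuqvdsak": "dsakqv".

dsakqv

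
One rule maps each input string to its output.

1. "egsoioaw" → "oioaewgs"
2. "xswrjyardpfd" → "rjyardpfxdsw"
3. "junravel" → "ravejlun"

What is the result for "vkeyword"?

In each case the input is transformed by: swap the first and last characters, then move the first 3 characters to the end (rotate left by 3).
On "vkeyword": the first step gives "dkeyworv", and the second then gives "yworvdke".

yworvdke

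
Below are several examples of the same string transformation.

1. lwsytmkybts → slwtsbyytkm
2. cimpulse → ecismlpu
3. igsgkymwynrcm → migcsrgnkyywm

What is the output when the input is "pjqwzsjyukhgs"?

The pattern: swap the first and last characters, then take characters alternately from the front and the back (1st, last, 2nd, 2nd-last, ...).
On "pjqwzsjyukhgs": the first step gives "sjqwzsjyukhgp", and the second then gives "spjgqhwkzusyj".
(Check on "igsgkymwynrcm": → "mgsgkymwynrci" → "migcsrgnkyywm" ✓)

spjgqhwkzusyj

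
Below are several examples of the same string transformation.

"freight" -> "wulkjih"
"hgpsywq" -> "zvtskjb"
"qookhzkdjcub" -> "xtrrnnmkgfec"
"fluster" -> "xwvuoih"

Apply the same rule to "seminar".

vuqplhd

What's happening: shift every letter 3 places forward in the alphabet (wrapping around), then sort the characters into reverse alphabetical order.
For "seminar", step one produces "vhplqdu"; step two turns that into "vuqplhd".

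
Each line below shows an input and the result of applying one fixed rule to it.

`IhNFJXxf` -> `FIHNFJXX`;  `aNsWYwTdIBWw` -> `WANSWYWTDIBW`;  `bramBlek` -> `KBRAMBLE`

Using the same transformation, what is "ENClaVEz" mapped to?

ZENCLAVE

Each output is the input with this applied: move the last character to the front, then convert every letter to uppercase.
On "ENClaVEz": the first step gives "zENClaVE", and the second then gives "ZENCLAVE".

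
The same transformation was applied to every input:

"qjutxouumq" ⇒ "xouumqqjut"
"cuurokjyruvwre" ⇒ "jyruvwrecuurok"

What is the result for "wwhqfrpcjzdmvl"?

In each case the input is transformed by: move the last character to the front, then swap the front and back halves of the string.
Applying that to "wwhqfrpcjzdmvl" gives "pcjzdmvlwwhqfr".
(Check on "cuurokjyruvwre": → "ecuurokjyruvwr" → "jyruvwrecuurok" ✓)

pcjzdmvlwwhqfr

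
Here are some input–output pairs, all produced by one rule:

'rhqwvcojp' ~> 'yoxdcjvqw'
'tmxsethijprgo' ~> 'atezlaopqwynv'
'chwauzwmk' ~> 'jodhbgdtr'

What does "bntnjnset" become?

iuauquzla

What's happening: shift every letter 7 places forward in the alphabet (wrapping around).
Doing the same to "bntnjnset": "iuauquzla".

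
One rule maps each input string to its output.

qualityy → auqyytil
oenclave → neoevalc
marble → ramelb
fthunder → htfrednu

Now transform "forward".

rofdraw

Each output is the input with this applied: move the first 3 characters to the end (rotate left by 3), then reverse the string.
"forward" → "wardfor" → "rofdraw".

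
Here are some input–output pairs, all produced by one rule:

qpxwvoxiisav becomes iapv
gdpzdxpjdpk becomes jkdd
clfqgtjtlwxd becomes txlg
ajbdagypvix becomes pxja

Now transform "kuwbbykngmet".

neub

The rule is to keep one character in every 3, starting at position 2 (positions 2nd, 5th, 8th, ...), then swap the front and back halves of the string.
Applying both steps to "kuwbbykngmet": "ubne", then "neub".
(Check on "ajbdagypvix": → "japx" → "pxja" ✓)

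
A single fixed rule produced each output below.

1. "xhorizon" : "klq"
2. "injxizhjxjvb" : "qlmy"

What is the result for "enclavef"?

qdi

The rule is to shift every letter 3 places forward in the alphabet (wrapping around), then keep one character in every 3, starting at position 2 (positions 2nd, 5th, 8th, ...).
Applying both steps to "enclavef": "hqfodyhi", then "qdi".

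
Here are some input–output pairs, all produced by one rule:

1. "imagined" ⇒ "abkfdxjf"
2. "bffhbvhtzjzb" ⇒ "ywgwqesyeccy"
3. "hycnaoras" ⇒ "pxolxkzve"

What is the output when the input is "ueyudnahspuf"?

The rule is to reverse the string, then shift every letter 3 places backward in the alphabet (wrapping around).
Working it through for "ueyudnahspuf": intermediate "fupshanduyeu", final "crmpexkarvbr".

crmpexkarvbr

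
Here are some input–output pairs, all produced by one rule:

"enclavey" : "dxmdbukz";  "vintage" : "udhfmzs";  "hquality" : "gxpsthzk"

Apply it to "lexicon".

Looking at the pairs, the operation is to shift every letter 1 place backward in the alphabet (wrapping around), then take characters alternately from the front and the back (1st, last, 2nd, 2nd-last, ...).
"lexicon" → "kmdnwbh".

kmdnwbh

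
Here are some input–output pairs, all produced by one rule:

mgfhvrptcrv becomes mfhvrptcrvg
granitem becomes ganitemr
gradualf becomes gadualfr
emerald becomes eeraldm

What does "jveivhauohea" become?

The transformation: move the first character to the end, then swap the first and last characters.
Applying that to "jveivhauohea" gives "jeivhauoheav".

jeivhauoheav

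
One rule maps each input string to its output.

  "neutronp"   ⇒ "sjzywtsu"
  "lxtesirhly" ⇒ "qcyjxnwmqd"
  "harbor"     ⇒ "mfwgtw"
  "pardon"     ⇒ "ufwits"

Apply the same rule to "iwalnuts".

nbfqszyx

The transformation: shift every letter 5 places forward in the alphabet (wrapping around).
Applying that to "iwalnuts" gives "nbfqszyx".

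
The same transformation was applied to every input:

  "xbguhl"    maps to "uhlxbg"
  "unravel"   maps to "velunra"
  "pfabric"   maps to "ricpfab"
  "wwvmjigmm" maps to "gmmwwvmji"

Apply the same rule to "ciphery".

The pattern: move the last 3 characters to the front (rotate right by 3).
Doing the same to "ciphery": "eryciph".

eryciph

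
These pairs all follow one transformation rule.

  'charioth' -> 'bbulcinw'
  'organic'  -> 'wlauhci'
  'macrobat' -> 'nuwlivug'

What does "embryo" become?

The rule is to shift every letter 6 places backward in the alphabet (wrapping around), then swap the first and last characters.
Doing the same to "embryo": "igvlsy".
(Check on "organic": → "ilauhcw" → "wlauhci" ✓)

igvlsy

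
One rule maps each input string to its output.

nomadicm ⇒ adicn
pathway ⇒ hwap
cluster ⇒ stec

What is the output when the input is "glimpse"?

The transformation: swap the first and last characters, then delete the first 3 characters.
"glimpse" → "elimpsg" → "mpsg".
(Check on "nomadicm": → "momadicn" → "adicn" ✓)

mpsg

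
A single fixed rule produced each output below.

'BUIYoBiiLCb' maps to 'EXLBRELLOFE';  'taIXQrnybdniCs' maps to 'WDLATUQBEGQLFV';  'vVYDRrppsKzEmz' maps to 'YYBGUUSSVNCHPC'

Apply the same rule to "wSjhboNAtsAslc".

The transformation: shift every letter 3 places forward in the alphabet (wrapping around), then convert every letter to uppercase.
Starting from "wSjhboNAtsAslc": after the first operation, "zVmkerQDwvDvof"; after the second, "ZVMKERQDWVDVOF".

ZVMKERQDWVDVOF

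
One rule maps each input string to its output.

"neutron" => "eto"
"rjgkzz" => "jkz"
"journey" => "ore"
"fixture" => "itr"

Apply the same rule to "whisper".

hse

The rule is to keep every other character starting from the second (positions 2nd, 4th, 6th, ...).
Doing the same to "whisper": "hse".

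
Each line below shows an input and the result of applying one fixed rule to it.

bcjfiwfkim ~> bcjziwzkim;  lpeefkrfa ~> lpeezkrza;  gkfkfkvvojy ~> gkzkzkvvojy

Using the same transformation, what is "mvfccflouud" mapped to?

The rule is to replace every "f" with "z".
For "mvfccflouud" the result is "mvzcczlouud".

mvzcczlouud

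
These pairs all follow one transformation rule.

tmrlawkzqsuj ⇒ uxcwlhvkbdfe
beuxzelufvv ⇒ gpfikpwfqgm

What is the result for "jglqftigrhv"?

grwbqetrcsu

Rule — shift every letter 11 places forward in the alphabet (wrapping around), then swap the first and last characters.
On "jglqftigrhv": the first step gives "urwbqetrcsg", and the second then gives "grwbqetrcsu".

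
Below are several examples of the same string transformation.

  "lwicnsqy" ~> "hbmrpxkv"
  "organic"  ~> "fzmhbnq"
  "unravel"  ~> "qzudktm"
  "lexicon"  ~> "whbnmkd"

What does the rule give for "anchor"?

What's happening: shift every letter 1 place backward in the alphabet (wrapping around), then move the first 2 characters to the end (rotate left by 2).
On "anchor": the first step gives "zmbgnq", and the second then gives "bgnqzm".

bgnqzm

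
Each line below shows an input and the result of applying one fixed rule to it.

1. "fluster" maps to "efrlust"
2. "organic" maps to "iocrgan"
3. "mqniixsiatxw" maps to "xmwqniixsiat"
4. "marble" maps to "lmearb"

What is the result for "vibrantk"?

Looking at the pairs, the operation is to swap the first and last characters, then move the last 2 characters to the front (rotate right by 2).
Working it through for "vibrantk": intermediate "kibrantv", final "tvkibran".

tvkibran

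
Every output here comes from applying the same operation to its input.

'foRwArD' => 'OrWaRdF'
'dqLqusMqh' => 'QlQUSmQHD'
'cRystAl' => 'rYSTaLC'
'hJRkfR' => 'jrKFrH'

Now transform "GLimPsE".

The pattern: flip the case of every letter, then move the first character to the end.
Applying both steps to "GLimPsE": "glIMpSe", then "lIMpSeg".

lIMpSeg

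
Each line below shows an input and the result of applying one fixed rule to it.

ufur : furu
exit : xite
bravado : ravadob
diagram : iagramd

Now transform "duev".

uevd

Rule — move the first character to the end.
Applying that to "duev" gives "uevd".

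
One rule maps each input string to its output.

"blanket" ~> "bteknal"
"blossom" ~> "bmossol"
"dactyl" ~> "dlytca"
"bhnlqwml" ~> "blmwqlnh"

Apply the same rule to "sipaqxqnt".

Rule — move the first character to the end, then reverse the string.
So "sipaqxqnt" becomes "stnqxqapi".
(Check on "blossom": → "lossomb" → "bmossol" ✓)

stnqxqapi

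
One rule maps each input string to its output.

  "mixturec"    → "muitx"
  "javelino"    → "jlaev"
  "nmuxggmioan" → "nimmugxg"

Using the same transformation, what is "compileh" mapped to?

Rule — delete the last 3 characters, then take characters alternately from the front and the back (1st, last, 2nd, 2nd-last, ...).
"compileh" → "compi" → "ciopm".

ciopm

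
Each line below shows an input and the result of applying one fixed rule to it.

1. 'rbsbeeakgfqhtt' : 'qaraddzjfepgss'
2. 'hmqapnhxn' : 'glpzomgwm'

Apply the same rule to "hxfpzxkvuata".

The rule is to shift every letter 1 place backward in the alphabet (wrapping around).
So "hxfpzxkvuata" becomes "gweoywjutzsz".

gweoywjutzsz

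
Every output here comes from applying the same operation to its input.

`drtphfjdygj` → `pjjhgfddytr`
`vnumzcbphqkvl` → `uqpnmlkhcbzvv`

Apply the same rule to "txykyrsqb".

What's happening: sort the characters into reverse alphabetical order, then move the first 3 characters to the end (rotate left by 3).
For "txykyrsqb" the result is "tsrqkbyyx".

tsrqkbyyx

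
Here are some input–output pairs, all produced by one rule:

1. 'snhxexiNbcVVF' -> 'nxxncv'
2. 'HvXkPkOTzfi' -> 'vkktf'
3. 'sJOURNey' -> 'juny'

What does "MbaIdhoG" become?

Rule — keep every other character starting from the second (positions 2nd, 4th, 6th, ...), then convert every letter to lowercase.
For "MbaIdhoG", step one produces "bIhG"; step two turns that into "bihg".

bihg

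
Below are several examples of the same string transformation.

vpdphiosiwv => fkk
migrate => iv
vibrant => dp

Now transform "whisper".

In each case the input is transformed by: keep one character in every 3, starting at position 3 (positions 3rd, 6th, 9th, ...), then shift every letter 2 places forward in the alphabet (wrapping around).
Working it through for "whisper": intermediate "ie", final "kg".

kg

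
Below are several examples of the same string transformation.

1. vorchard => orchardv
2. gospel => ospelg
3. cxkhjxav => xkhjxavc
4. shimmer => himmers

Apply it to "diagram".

What's happening: move the first character to the end.
On "diagram" that produces "iagramd".

iagramd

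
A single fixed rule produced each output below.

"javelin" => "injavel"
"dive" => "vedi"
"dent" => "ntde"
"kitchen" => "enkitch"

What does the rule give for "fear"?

In each case the input is transformed by: move the last 2 characters to the front (rotate right by 2).
For "fear" the result is "arfe".

arfe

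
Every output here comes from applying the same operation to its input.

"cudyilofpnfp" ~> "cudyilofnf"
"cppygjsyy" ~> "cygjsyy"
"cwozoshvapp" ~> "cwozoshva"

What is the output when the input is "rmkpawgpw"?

What's happening: remove every "p".
"rmkpawgpw" → "rmkawgw".

rmkawgw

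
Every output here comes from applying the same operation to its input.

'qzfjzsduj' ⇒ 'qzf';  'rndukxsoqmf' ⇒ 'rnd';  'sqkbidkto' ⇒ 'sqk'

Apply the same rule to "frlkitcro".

In each case the input is transformed by: keep only the first 3 characters.
"frlkitcro" → "frl".

frl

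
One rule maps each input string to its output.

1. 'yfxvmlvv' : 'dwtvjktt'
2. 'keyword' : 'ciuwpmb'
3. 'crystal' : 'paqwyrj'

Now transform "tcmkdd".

arikbb

The rule is to shift every letter 2 places backward in the alphabet (wrapping around), then swap each adjacent pair of characters (1↔2, 3↔4, ...).
Applying both steps to "tcmkdd": "rakibb", then "arikbb".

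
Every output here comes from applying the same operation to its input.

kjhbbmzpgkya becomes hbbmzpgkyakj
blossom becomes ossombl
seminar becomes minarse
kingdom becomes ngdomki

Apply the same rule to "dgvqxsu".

vqxsudg

Each output is the input with this applied: move the first 2 characters to the end (rotate left by 2).
Doing the same to "dgvqxsu": "vqxsudg".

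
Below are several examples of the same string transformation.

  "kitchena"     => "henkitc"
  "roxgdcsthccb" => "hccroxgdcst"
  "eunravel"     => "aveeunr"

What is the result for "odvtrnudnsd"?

dnsodvtrnu

The transformation: delete the last character, then move the last 3 characters to the front (rotate right by 3).
For "odvtrnudnsd", step one produces "odvtrnudns"; step two turns that into "dnsodvtrnu".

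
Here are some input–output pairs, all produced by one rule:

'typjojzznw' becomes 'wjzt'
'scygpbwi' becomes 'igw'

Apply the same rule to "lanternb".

The pattern: swap the first and last characters, then keep one character in every 3, starting at position 1 (positions 1st, 4th, 7th, ...).
Working it through for "lanternb": intermediate "banternl", final "btn".

btn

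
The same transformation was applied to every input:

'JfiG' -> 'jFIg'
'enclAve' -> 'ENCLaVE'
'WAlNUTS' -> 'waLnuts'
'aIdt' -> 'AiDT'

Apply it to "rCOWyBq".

The transformation: flip the case of every letter.
"rCOWyBq" → "RcowYbQ".

RcowYbQ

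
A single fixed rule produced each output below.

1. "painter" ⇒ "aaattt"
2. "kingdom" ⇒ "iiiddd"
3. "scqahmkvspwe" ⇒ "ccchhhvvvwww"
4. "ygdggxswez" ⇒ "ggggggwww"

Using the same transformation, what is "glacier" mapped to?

llliii

What's happening: keep one character in every 3, starting at position 2 (positions 2nd, 5th, 8th, ...), then repeat every character 3 times.
Starting from "glacier": after the first operation, "li"; after the second, "llliii".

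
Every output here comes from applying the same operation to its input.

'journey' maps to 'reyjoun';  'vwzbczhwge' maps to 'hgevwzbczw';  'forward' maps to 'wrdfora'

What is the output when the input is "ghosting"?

The pattern: move the last 3 characters to the front (rotate right by 3), then swap the first and last characters.
For "ghosting", step one produces "ingghost"; step two turns that into "tngghosi".

tngghosi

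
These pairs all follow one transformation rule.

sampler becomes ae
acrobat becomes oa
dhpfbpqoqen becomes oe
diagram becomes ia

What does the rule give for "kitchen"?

In each case the input is transformed by: keep every other character starting from the second (positions 2nd, 4th, 6th, ...), then keep only the vowels.
For "kitchen", step one produces "ice"; step two turns that into "ie".

ie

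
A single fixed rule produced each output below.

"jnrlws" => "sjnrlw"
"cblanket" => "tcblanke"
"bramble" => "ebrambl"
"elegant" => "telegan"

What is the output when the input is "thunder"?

rthunde

What's happening: move the last character to the front.
"thunder" → "rthunde".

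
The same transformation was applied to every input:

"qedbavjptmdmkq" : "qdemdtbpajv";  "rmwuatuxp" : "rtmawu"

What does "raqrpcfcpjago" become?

rjapqcrfpc

What's happening: delete the last 3 characters, then take characters alternately from the front and the back (1st, last, 2nd, 2nd-last, ...).
On "raqrpcfcpjago": the first step gives "raqrpcfcpj", and the second then gives "rjapqcrfpc".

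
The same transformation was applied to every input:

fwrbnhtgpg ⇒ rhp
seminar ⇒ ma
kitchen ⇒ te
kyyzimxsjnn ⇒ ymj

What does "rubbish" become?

The pattern: keep one character in every 3, starting at position 3 (positions 3rd, 6th, 9th, ...).
So "rubbish" becomes "bs".

bs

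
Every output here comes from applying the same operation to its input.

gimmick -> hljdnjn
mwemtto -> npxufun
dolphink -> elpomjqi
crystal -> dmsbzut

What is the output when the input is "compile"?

dfpmnjq

In each case the input is transformed by: take characters alternately from the front and the back (1st, last, 2nd, 2nd-last, ...), then shift every letter 1 place forward in the alphabet (wrapping around).
Working it through for "compile": intermediate "ceolmip", final "dfpmnjq".
(Check on "crystal": → "clrayts" → "dmsbzut" ✓)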